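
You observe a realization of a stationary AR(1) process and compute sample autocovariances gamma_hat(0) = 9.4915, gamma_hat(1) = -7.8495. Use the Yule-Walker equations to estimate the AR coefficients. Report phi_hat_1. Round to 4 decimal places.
\hat\phi_{1} = -0.8270

The Yule-Walker equations for an AR(p) process read, in matrix form,
  Gamma_p phi = r_p,   with   (Gamma_p)_{ij} = gamma(|i - j|),
                       (r_p)_i = gamma(i),   i,j = 1..p.
Substitute the sample gammas (Toeplitz matrix and right-hand side of size 1):
  Gamma_p = [[9.4915]]
  r_p     = [-7.8495]
With p = 1 this is the single equation gamma(0) phi_1 = gamma(1):
  phi_hat_1 = gamma(1) / gamma(0) = -7.8495 / 9.4915 = -0.8270.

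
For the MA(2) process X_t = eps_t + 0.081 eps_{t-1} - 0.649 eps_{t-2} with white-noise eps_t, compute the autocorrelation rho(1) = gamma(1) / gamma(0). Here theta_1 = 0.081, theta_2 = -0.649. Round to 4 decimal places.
\rho(1) = 0.0199

For an MA(q) process with theta_0 = 1, the autocovariance is
  gamma(k) = sigma^2 * sum_{i=0..q-k} theta_i * theta_{i+k},
and rho(k) = gamma(k) / gamma(0). Sigma^2 cancels.
  numerator   = (1)*(0.081) + (0.081)*(-0.649) = 0.028431.
  denominator = (1)^2 + (0.081)^2 + (-0.649)^2 = 1.427762.
  rho(1) = 0.028431 / 1.427762 = 0.0199.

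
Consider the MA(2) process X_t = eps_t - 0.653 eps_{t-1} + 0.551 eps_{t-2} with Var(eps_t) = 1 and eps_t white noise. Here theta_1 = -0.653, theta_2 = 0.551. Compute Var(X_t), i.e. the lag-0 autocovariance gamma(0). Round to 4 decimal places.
\gamma(0) = 1.7300

For an MA(q) process X_t = eps_t + sum_i theta_i eps_{t-i} with
Var(eps_t) = sigma^2, the variance is
  gamma(0) = sigma^2 * (1 + sum_i theta_i^2).
  sum_i theta_i^2 = (-0.653)^2 + (0.551)^2 = 0.426409 + 0.303601 = 0.73001.
  gamma(0) = 1 * (1 + 0.73001) = 1 * 1.73001 = 1.73001, which rounds to 1.7300.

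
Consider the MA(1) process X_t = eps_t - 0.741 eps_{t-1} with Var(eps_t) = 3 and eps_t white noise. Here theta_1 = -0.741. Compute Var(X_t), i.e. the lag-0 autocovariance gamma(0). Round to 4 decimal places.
\gamma(0) = 4.6472

For an MA(q) process X_t = eps_t + sum_i theta_i eps_{t-i} with
Var(eps_t) = sigma^2, the variance is
  gamma(0) = sigma^2 * (1 + sum_i theta_i^2).
  sum_i theta_i^2 = (-0.741)^2 = 0.549081.
  gamma(0) = 3 * (1 + 0.549081) = 3 * 1.549081 = 4.647243, which rounds to 4.6472.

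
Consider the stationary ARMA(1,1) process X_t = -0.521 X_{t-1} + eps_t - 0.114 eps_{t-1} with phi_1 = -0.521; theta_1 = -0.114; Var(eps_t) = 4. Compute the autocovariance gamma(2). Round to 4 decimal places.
\gamma(2) = 1.9243

Multiply the model equation by X_{t-k} and take expectations. With theta_0 = psi_0 = 1 and psi_j the MA(infinity) weights, this gives
  gamma(k) - sum_i phi_i gamma(k-i) = c_k,
  c_k = sigma^2 * sum_{j=k..q} theta_j psi_{j-k}   (c_k = 0 for k > q),
using gamma(-m) = gamma(m).
psi-weights needed (psi_j = theta_j + sum_i phi_i psi_{j-i}):
  psi_1 = theta_1 + phi_1 = -0.114 + (-0.521) = -0.635
Right-hand sides:
  c_0 = sigma^2 (1 + theta_1 psi_1) = 4 * (1 + (-0.114)(-0.635)) = 4 * 1.07239 = 4.28956
  c_1 = sigma^2 theta_1 = 4 * (-0.114) = -0.456
  c_2 = 0
Equations for k = 0 and k = 1 (AR order 1):
  gamma(0) = phi_1 gamma(1) + c_0
  gamma(1) = phi_1 gamma(0) + c_1
Substituting the second into the first: gamma(0) (1 - phi_1^2) = c_0 + phi_1 c_1, so
  gamma(0) = (c_0 + phi_1 c_1) / (1 - phi_1^2) = (4.28956 + (-0.521)(-0.456)) / (1 - (-0.521)^2) = 4.527136 / 0.728559 = 6.213822.
  gamma(1) = phi_1 gamma(0) + c_1 = (-0.521)(6.213822) + (-0.456) = -3.693401.
For k = 2 (> q): gamma(2) = phi_1 gamma(1) = (-0.521)(-3.693401) = 1.924262.
Therefore gamma(2) = 1.9243 (to 4 decimal places).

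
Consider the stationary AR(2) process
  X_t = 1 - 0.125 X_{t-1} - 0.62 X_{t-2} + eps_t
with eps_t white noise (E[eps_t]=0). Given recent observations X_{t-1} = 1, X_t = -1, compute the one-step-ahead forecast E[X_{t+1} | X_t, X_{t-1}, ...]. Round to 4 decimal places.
E[X_{t+1} \mid \mathcal F_t] = 0.5050

For an AR(p) model X_t = c + sum_i phi_i X_{t-i} + eps_t, the
one-step-ahead conditional mean is
  E[X_{t+1} | X_t, ...] = c + sum_i phi_i X_{t+1-i}.
Substitute known values:
  E[X_{t+1} | ...] = 1 + (-0.125) * (-1) + (-0.62) * (1)
                   = 0.5050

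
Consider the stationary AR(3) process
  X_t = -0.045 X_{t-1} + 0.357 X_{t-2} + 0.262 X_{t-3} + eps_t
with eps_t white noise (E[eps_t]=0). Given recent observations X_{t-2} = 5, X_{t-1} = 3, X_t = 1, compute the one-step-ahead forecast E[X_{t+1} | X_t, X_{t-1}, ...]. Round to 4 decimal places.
E[X_{t+1} \mid \mathcal F_t] = 2.3360

For an AR(p) model X_t = c + sum_i phi_i X_{t-i} + eps_t, the
one-step-ahead conditional mean is
  E[X_{t+1} | X_t, ...] = c + sum_i phi_i X_{t+1-i}.
Substitute known values:
  E[X_{t+1} | ...] = (-0.045) * (1) + (0.357) * (3) + (0.262) * (5)
                   = 2.3360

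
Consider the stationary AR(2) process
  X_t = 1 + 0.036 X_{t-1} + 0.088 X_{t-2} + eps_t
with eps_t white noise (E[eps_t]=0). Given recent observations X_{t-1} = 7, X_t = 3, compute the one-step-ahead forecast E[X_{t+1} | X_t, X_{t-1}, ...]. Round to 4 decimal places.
E[X_{t+1} \mid \mathcal F_t] = 1.7240

For an AR(p) model X_t = c + sum_i phi_i X_{t-i} + eps_t, the
one-step-ahead conditional mean is
  E[X_{t+1} | X_t, ...] = c + sum_i phi_i X_{t+1-i}.
Substitute known values:
  E[X_{t+1} | ...] = 1 + (0.036) * (3) + (0.088) * (7)
                   = 1.7240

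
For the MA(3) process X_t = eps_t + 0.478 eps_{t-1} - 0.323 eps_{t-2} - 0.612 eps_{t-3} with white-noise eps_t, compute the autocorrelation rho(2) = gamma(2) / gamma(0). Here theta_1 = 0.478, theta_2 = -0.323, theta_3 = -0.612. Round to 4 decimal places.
\rho(2) = -0.3605

For an MA(q) process with theta_0 = 1, the autocovariance is
  gamma(k) = sigma^2 * sum_{i=0..q-k} theta_i * theta_{i+k},
and rho(k) = gamma(k) / gamma(0). Sigma^2 cancels.
  numerator   = (1)*(-0.323) + (0.478)*(-0.612) = -0.615536.
  denominator = (1)^2 + (0.478)^2 + (-0.323)^2 + (-0.612)^2 = 1.707357.
  rho(2) = -0.615536 / 1.707357 = -0.3605.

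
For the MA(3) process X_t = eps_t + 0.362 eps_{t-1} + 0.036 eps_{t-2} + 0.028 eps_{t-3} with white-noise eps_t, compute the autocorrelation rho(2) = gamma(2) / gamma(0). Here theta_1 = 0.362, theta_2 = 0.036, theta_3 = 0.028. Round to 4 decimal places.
\rho(2) = 0.0407

For an MA(q) process with theta_0 = 1, the autocovariance is
  gamma(k) = sigma^2 * sum_{i=0..q-k} theta_i * theta_{i+k},
and rho(k) = gamma(k) / gamma(0). Sigma^2 cancels.
  numerator   = (1)*(0.036) + (0.362)*(0.028) = 0.046136.
  denominator = (1)^2 + (0.362)^2 + (0.036)^2 + (0.028)^2 = 1.133124.
  rho(2) = 0.046136 / 1.133124 = 0.0407.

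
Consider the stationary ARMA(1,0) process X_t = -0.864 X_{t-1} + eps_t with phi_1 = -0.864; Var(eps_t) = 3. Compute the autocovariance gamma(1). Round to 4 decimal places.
\gamma(1) = -10.2247

Multiply the model equation by X_{t-k} and take expectations. With theta_0 = psi_0 = 1 and psi_j the MA(infinity) weights, this gives
  gamma(k) - sum_i phi_i gamma(k-i) = c_k,
  c_k = sigma^2 * sum_{j=k..q} theta_j psi_{j-k}   (c_k = 0 for k > q),
using gamma(-m) = gamma(m).
Pure AR (q = 0): c_0 = sigma^2 = 3, c_k = 0 for k >= 1.
Equations for k = 0 and k = 1 (AR order 1):
  gamma(0) = phi_1 gamma(1) + c_0
  gamma(1) = phi_1 gamma(0) + c_1
Substituting the second into the first: gamma(0) (1 - phi_1^2) = c_0 + phi_1 c_1, so
  gamma(0) = c_0 / (1 - phi_1^2) = 3 / (1 - (-0.864)^2) = 3 / 0.253504 = 11.834133.
  gamma(1) = phi_1 gamma(0) = (-0.864)(11.834133) = -10.224691.
Therefore gamma(1) = -10.2247 (to 4 decimal places).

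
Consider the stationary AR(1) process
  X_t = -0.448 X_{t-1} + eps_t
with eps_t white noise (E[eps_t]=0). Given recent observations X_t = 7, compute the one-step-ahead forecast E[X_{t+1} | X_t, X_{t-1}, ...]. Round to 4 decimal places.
E[X_{t+1} \mid \mathcal F_t] = -3.1360

For an AR(p) model X_t = c + sum_i phi_i X_{t-i} + eps_t, the
one-step-ahead conditional mean is
  E[X_{t+1} | X_t, ...] = c + sum_i phi_i X_{t+1-i}.
Substitute known values:
  E[X_{t+1} | ...] = (-0.448) * (7)
                   = -3.1360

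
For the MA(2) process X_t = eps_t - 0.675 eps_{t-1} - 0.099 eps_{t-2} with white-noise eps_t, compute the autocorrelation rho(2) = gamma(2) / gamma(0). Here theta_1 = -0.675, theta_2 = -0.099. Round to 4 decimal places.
\rho(2) = -0.0676

For an MA(q) process with theta_0 = 1, the autocovariance is
  gamma(k) = sigma^2 * sum_{i=0..q-k} theta_i * theta_{i+k},
and rho(k) = gamma(k) / gamma(0). Sigma^2 cancels.
  numerator   = (1)*(-0.099) = -0.099.
  denominator = (1)^2 + (-0.675)^2 + (-0.099)^2 = 1.465426.
  rho(2) = -0.099 / 1.465426 = -0.0676.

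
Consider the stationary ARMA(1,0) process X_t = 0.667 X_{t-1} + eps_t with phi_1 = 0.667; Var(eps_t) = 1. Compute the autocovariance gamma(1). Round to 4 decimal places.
\gamma(1) = 1.2016

Multiply the model equation by X_{t-k} and take expectations. With theta_0 = psi_0 = 1 and psi_j the MA(infinity) weights, this gives
  gamma(k) - sum_i phi_i gamma(k-i) = c_k,
  c_k = sigma^2 * sum_{j=k..q} theta_j psi_{j-k}   (c_k = 0 for k > q),
using gamma(-m) = gamma(m).
Pure AR (q = 0): c_0 = sigma^2 = 1, c_k = 0 for k >= 1.
Equations for k = 0 and k = 1 (AR order 1):
  gamma(0) = phi_1 gamma(1) + c_0
  gamma(1) = phi_1 gamma(0) + c_1
Substituting the second into the first: gamma(0) (1 - phi_1^2) = c_0 + phi_1 c_1, so
  gamma(0) = c_0 / (1 - phi_1^2) = 1 / (1 - (0.667)^2) = 1 / 0.555111 = 1.801442.
  gamma(1) = phi_1 gamma(0) = (0.667)(1.801442) = 1.201561.
Therefore gamma(1) = 1.2016 (to 4 decimal places).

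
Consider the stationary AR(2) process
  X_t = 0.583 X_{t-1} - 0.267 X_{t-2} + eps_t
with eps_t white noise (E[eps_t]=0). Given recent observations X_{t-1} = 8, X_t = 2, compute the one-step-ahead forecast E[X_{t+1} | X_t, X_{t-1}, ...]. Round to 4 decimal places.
E[X_{t+1} \mid \mathcal F_t] = -0.9700

For an AR(p) model X_t = c + sum_i phi_i X_{t-i} + eps_t, the
one-step-ahead conditional mean is
  E[X_{t+1} | X_t, ...] = c + sum_i phi_i X_{t+1-i}.
Substitute known values:
  E[X_{t+1} | ...] = (0.583) * (2) + (-0.267) * (8)
                   = -0.9700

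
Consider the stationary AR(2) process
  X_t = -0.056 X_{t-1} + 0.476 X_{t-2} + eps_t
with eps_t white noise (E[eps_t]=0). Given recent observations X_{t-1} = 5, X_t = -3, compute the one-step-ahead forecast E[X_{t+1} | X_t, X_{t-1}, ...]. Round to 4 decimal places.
E[X_{t+1} \mid \mathcal F_t] = 2.5480

For an AR(p) model X_t = c + sum_i phi_i X_{t-i} + eps_t, the
one-step-ahead conditional mean is
  E[X_{t+1} | X_t, ...] = c + sum_i phi_i X_{t+1-i}.
Substitute known values:
  E[X_{t+1} | ...] = (-0.056) * (-3) + (0.476) * (5)
                   = 2.5480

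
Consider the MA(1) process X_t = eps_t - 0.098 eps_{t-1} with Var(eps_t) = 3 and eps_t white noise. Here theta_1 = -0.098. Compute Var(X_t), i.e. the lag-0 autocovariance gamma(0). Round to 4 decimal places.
\gamma(0) = 3.0288

For an MA(q) process X_t = eps_t + sum_i theta_i eps_{t-i} with
Var(eps_t) = sigma^2, the variance is
  gamma(0) = sigma^2 * (1 + sum_i theta_i^2).
  sum_i theta_i^2 = (-0.098)^2 = 0.009604.
  gamma(0) = 3 * (1 + 0.009604) = 3 * 1.009604 = 3.028812, which rounds to 3.0288.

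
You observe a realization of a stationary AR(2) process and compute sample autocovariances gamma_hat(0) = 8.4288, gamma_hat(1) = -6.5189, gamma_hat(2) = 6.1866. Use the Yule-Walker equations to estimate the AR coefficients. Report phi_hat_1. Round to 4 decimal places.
\hat\phi_{1} = -0.5120

The Yule-Walker equations for an AR(p) process read, in matrix form,
  Gamma_p phi = r_p,   with   (Gamma_p)_{ij} = gamma(|i - j|),
                       (r_p)_i = gamma(i),   i,j = 1..p.
Substitute the sample gammas (Toeplitz matrix and right-hand side of size 2):
  Gamma_p = [[8.4288, -6.5189], [-6.5189, 8.4288]]
  r_p     = [-6.5189, 6.1866]
Written out:
  8.4288 phi_1 - 6.5189 phi_2 = -6.5189
  -6.5189 phi_1 + 8.4288 phi_2 = 6.1866
Solve by Cramer's rule:
  det = gamma(0)^2 - gamma(1)^2 = (8.4288)^2 - (-6.5189)^2 = 71.04466944 - 42.49605721 = 28.54861223
  phi_hat_1 = [gamma(1) gamma(0) - gamma(1) gamma(2)] / det = [(-6.5189)(8.4288) - (-6.5189)(6.1866)] / 28.54861223 = -14.61667758 / 28.54861223 = -0.512
  phi_hat_2 = [gamma(0) gamma(2) - gamma(1)^2] / det = [(8.4288)(6.1866) - (-6.5189)^2] / 28.54861223 = 9.64955687 / 28.54861223 = 0.338
So phi_hat = [-0.5120, 0.3380].
Therefore phi_hat_1 = -0.5120.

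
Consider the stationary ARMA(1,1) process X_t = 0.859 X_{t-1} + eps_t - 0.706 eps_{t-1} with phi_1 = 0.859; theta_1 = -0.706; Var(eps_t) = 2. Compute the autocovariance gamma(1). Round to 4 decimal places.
\gamma(1) = 0.4594

Multiply the model equation by X_{t-k} and take expectations. With theta_0 = psi_0 = 1 and psi_j the MA(infinity) weights, this gives
  gamma(k) - sum_i phi_i gamma(k-i) = c_k,
  c_k = sigma^2 * sum_{j=k..q} theta_j psi_{j-k}   (c_k = 0 for k > q),
using gamma(-m) = gamma(m).
psi-weights needed (psi_j = theta_j + sum_i phi_i psi_{j-i}):
  psi_1 = theta_1 + phi_1 = -0.706 + (0.859) = 0.153
Right-hand sides:
  c_0 = sigma^2 (1 + theta_1 psi_1) = 2 * (1 + (-0.706)(0.153)) = 2 * 0.891982 = 1.783964
  c_1 = sigma^2 theta_1 = 2 * (-0.706) = -1.412
  c_2 = 0
Equations for k = 0 and k = 1 (AR order 1):
  gamma(0) = phi_1 gamma(1) + c_0
  gamma(1) = phi_1 gamma(0) + c_1
Substituting the second into the first: gamma(0) (1 - phi_1^2) = c_0 + phi_1 c_1, so
  gamma(0) = (c_0 + phi_1 c_1) / (1 - phi_1^2) = (1.783964 + (0.859)(-1.412)) / (1 - (0.859)^2) = 0.571056 / 0.262119 = 2.178614.
  gamma(1) = phi_1 gamma(0) + c_1 = (0.859)(2.178614) + (-1.412) = 0.459429.
Therefore gamma(1) = 0.4594 (to 4 decimal places).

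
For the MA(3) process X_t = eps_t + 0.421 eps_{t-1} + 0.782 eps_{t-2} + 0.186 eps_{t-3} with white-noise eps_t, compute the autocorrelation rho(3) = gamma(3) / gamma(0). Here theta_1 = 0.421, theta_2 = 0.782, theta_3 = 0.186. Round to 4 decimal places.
\rho(3) = 0.1020

For an MA(q) process with theta_0 = 1, the autocovariance is
  gamma(k) = sigma^2 * sum_{i=0..q-k} theta_i * theta_{i+k},
and rho(k) = gamma(k) / gamma(0). Sigma^2 cancels.
  numerator   = (1)*(0.186) = 0.186.
  denominator = (1)^2 + (0.421)^2 + (0.782)^2 + (0.186)^2 = 1.823361.
  rho(3) = 0.186 / 1.823361 = 0.1020.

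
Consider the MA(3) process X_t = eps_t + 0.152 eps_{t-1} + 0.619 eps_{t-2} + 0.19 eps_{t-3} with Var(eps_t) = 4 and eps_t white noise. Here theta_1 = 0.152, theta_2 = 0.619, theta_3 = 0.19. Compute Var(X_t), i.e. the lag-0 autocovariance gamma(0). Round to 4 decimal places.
\gamma(0) = 5.7695

For an MA(q) process X_t = eps_t + sum_i theta_i eps_{t-i} with
Var(eps_t) = sigma^2, the variance is
  gamma(0) = sigma^2 * (1 + sum_i theta_i^2).
  sum_i theta_i^2 = (0.152)^2 + (0.619)^2 + (0.19)^2 = 0.023104 + 0.383161 + 0.0361 = 0.442365.
  gamma(0) = 4 * (1 + 0.442365) = 4 * 1.442365 = 5.76946, which rounds to 5.7695.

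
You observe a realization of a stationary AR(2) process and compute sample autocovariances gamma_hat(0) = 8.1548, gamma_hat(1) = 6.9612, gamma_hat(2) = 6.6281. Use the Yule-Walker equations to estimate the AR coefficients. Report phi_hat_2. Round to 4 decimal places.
\hat\phi_{2} = 0.3100

The Yule-Walker equations for an AR(p) process read, in matrix form,
  Gamma_p phi = r_p,   with   (Gamma_p)_{ij} = gamma(|i - j|),
                       (r_p)_i = gamma(i),   i,j = 1..p.
Substitute the sample gammas (Toeplitz matrix and right-hand side of size 2):
  Gamma_p = [[8.1548, 6.9612], [6.9612, 8.1548]]
  r_p     = [6.9612, 6.6281]
Written out:
  8.1548 phi_1 + 6.9612 phi_2 = 6.9612
  6.9612 phi_1 + 8.1548 phi_2 = 6.6281
Solve by Cramer's rule:
  det = gamma(0)^2 - gamma(1)^2 = (8.1548)^2 - (6.9612)^2 = 66.50076304 - 48.45830544 = 18.0424576
  phi_hat_1 = [gamma(1) gamma(0) - gamma(1) gamma(2)] / det = [(6.9612)(8.1548) - (6.9612)(6.6281)] / 18.0424576 = 10.62766404 / 18.0424576 = 0.589
  phi_hat_2 = [gamma(0) gamma(2) - gamma(1)^2] / det = [(8.1548)(6.6281) - (6.9612)^2] / 18.0424576 = 5.59252444 / 18.0424576 = 0.31
So phi_hat = [0.5890, 0.3100].
Therefore phi_hat_2 = 0.3100.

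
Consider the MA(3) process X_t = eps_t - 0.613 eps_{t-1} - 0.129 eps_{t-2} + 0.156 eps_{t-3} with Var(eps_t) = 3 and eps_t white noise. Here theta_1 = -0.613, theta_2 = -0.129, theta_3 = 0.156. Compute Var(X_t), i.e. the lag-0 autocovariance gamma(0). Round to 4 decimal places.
\gamma(0) = 4.2502

For an MA(q) process X_t = eps_t + sum_i theta_i eps_{t-i} with
Var(eps_t) = sigma^2, the variance is
  gamma(0) = sigma^2 * (1 + sum_i theta_i^2).
  sum_i theta_i^2 = (-0.613)^2 + (-0.129)^2 + (0.156)^2 = 0.375769 + 0.016641 + 0.024336 = 0.416746.
  gamma(0) = 3 * (1 + 0.416746) = 3 * 1.416746 = 4.250238, which rounds to 4.2502.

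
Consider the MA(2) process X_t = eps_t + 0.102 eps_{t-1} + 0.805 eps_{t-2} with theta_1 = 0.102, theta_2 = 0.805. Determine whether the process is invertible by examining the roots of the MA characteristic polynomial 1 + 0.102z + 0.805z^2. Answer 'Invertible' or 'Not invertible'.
\text{Invertible}

The MA(q) characteristic polynomial is P(z) = 1 + 0.102z + 0.805z^2.
Invertibility requires all roots to lie outside the unit circle, i.e. |z| > 1 for every root.
Set 1 + (0.102) z + (0.805) z^2 = 0, i.e. a z^2 + b z + c = 0 with a = 0.805, b = 0.102, c = 1.
Discriminant D = b^2 - 4ac = (0.102)^2 - 4*(0.805)*1 = 0.010404 - (3.22) = -3.209596.
D < 0, so the roots are the complex-conjugate pair z = (-b +/- i sqrt(-D)) / (2a) = -0.0634 +/- 1.1128i.
For a conjugate pair |z|^2 = z * conj(z) = (product of roots) = c/a = 1/(0.805) = 1.242236, so |z| = sqrt(1.242236) = 1.1146 for both roots.
Moduli of all roots: 1.1146, 1.1146.
All moduli strictly greater than 1? Yes.
Verdict: Invertible.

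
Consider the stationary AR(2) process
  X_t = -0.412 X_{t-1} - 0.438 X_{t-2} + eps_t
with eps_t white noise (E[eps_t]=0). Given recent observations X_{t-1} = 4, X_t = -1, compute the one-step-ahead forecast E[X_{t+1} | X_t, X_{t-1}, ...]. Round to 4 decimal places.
E[X_{t+1} \mid \mathcal F_t] = -1.3400

For an AR(p) model X_t = c + sum_i phi_i X_{t-i} + eps_t, the
one-step-ahead conditional mean is
  E[X_{t+1} | X_t, ...] = c + sum_i phi_i X_{t+1-i}.
Substitute known values:
  E[X_{t+1} | ...] = (-0.412) * (-1) + (-0.438) * (4)
                   = -1.3400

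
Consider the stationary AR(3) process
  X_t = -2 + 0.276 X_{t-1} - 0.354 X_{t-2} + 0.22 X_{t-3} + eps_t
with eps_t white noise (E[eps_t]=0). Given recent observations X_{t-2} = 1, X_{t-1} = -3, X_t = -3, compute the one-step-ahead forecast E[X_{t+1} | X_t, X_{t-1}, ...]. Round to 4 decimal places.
E[X_{t+1} \mid \mathcal F_t] = -1.5460

For an AR(p) model X_t = c + sum_i phi_i X_{t-i} + eps_t, the
one-step-ahead conditional mean is
  E[X_{t+1} | X_t, ...] = c + sum_i phi_i X_{t+1-i}.
Substitute known values:
  E[X_{t+1} | ...] = -2 + (0.276) * (-3) + (-0.354) * (-3) + (0.22) * (1)
                   = -1.5460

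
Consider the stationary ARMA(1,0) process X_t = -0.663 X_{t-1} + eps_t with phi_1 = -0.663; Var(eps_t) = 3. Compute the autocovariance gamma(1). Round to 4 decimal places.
\gamma(1) = -3.5491

Multiply the model equation by X_{t-k} and take expectations. With theta_0 = psi_0 = 1 and psi_j the MA(infinity) weights, this gives
  gamma(k) - sum_i phi_i gamma(k-i) = c_k,
  c_k = sigma^2 * sum_{j=k..q} theta_j psi_{j-k}   (c_k = 0 for k > q),
using gamma(-m) = gamma(m).
Pure AR (q = 0): c_0 = sigma^2 = 3, c_k = 0 for k >= 1.
Equations for k = 0 and k = 1 (AR order 1):
  gamma(0) = phi_1 gamma(1) + c_0
  gamma(1) = phi_1 gamma(0) + c_1
Substituting the second into the first: gamma(0) (1 - phi_1^2) = c_0 + phi_1 c_1, so
  gamma(0) = c_0 / (1 - phi_1^2) = 3 / (1 - (-0.663)^2) = 3 / 0.560431 = 5.353023.
  gamma(1) = phi_1 gamma(0) = (-0.663)(5.353023) = -3.549054.
Therefore gamma(1) = -3.5491 (to 4 decimal places).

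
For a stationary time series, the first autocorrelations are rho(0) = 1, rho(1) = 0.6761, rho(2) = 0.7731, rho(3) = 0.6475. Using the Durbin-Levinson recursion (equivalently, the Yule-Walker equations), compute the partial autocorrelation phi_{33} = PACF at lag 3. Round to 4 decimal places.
\phi_{33} = 0.0989

The PACF at lag k is phi_{kk}, the last component of the solution
to the Yule-Walker system G_k phi = r_k where
  (G_k)_{ij} = rho(|i - j|), (r_k)_i = rho(i), i,j = 1..k.
Equivalently, Durbin-Levinson gives phi_{kk} iteratively:
  phi_{11} = rho(1)
  phi_{kk} = [rho(k) - sum_{j=1..k-1} phi_{k-1,j} rho(k-j)]
            / [1 - sum_{j=1..k-1} phi_{k-1,j} rho(j)],
  phi_{k,j} = phi_{k-1,j} - phi_{kk} phi_{k-1,k-j},  j = 1..k-1.
Step k = 1:
  phi_11 = rho(1) = 0.6761.
Step k = 2:
  phi_22 = [rho(2) - phi_11 rho(1)] / [1 - phi_11 rho(1)] = [0.7731 - (0.6761)(0.6761)] / [1 - (0.6761)(0.6761)]
         = 0.31598879 / 0.54288879 = 0.582051.
  Update: phi_21 = phi_11 - phi_22 phi_11 = 0.6761 - (0.582051)(0.6761) = 0.282576.
Step k = 3:
  phi_33 = [rho(3) - phi_21 rho(2) - phi_22 rho(1)] / [1 - phi_21 rho(1) - phi_22 rho(2)]
    numerator   = 0.6475 - (0.282576)(0.7731) - (0.582051)(0.6761) = 0.03551639
    denominator = 1 - (0.282576)(0.6761) - (0.582051)(0.7731) = 0.3589673
  phi_33 = 0.03551639 / 0.3589673 = 0.0989.
Therefore phi_{33} = 0.0989.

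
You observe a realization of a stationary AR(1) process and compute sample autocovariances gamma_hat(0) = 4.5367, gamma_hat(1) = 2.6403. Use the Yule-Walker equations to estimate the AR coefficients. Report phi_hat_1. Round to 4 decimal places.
\hat\phi_{1} = 0.5820

The Yule-Walker equations for an AR(p) process read, in matrix form,
  Gamma_p phi = r_p,   with   (Gamma_p)_{ij} = gamma(|i - j|),
                       (r_p)_i = gamma(i),   i,j = 1..p.
Substitute the sample gammas (Toeplitz matrix and right-hand side of size 1):
  Gamma_p = [[4.5367]]
  r_p     = [2.6403]
With p = 1 this is the single equation gamma(0) phi_1 = gamma(1):
  phi_hat_1 = gamma(1) / gamma(0) = 2.6403 / 4.5367 = 0.5820.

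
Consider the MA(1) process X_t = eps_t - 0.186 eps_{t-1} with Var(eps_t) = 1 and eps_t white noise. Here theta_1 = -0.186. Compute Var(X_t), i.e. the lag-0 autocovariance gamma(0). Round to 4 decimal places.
\gamma(0) = 1.0346

For an MA(q) process X_t = eps_t + sum_i theta_i eps_{t-i} with
Var(eps_t) = sigma^2, the variance is
  gamma(0) = sigma^2 * (1 + sum_i theta_i^2).
  sum_i theta_i^2 = (-0.186)^2 = 0.034596.
  gamma(0) = 1 * (1 + 0.034596) = 1 * 1.034596 = 1.034596, which rounds to 1.0346.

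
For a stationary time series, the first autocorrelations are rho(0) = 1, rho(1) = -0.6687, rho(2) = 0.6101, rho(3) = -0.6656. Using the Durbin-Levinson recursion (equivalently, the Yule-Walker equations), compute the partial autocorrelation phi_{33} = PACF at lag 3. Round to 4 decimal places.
\phi_{33} = -0.3581

The PACF at lag k is phi_{kk}, the last component of the solution
to the Yule-Walker system G_k phi = r_k where
  (G_k)_{ij} = rho(|i - j|), (r_k)_i = rho(i), i,j = 1..k.
Equivalently, Durbin-Levinson gives phi_{kk} iteratively:
  phi_{11} = rho(1)
  phi_{kk} = [rho(k) - sum_{j=1..k-1} phi_{k-1,j} rho(k-j)]
            / [1 - sum_{j=1..k-1} phi_{k-1,j} rho(j)],
  phi_{k,j} = phi_{k-1,j} - phi_{kk} phi_{k-1,k-j},  j = 1..k-1.
Step k = 1:
  phi_11 = rho(1) = -0.6687.
Step k = 2:
  phi_22 = [rho(2) - phi_11 rho(1)] / [1 - phi_11 rho(1)] = [0.6101 - (-0.6687)(-0.6687)] / [1 - (-0.6687)(-0.6687)]
         = 0.16294031 / 0.55284031 = 0.294733.
  Update: phi_21 = phi_11 - phi_22 phi_11 = -0.6687 - (0.294733)(-0.6687) = -0.471612.
Step k = 3:
  phi_33 = [rho(3) - phi_21 rho(2) - phi_22 rho(1)] / [1 - phi_21 rho(1) - phi_22 rho(2)]
    numerator   = -0.6656 - (-0.471612)(0.6101) - (0.294733)(-0.6687) = -0.18078152
    denominator = 1 - (-0.471612)(-0.6687) - (0.294733)(0.6101) = 0.50481642
  phi_33 = -0.18078152 / 0.50481642 = -0.3581.
Therefore phi_{33} = -0.3581.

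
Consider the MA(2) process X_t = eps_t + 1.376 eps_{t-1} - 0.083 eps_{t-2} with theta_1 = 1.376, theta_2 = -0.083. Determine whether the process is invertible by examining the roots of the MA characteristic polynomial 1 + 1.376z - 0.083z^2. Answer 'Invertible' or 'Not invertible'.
\text{Not invertible}

The MA(q) characteristic polynomial is P(z) = 1 + 1.376z - 0.083z^2.
Invertibility requires all roots to lie outside the unit circle, i.e. |z| > 1 for every root.
Set 1 + (1.376) z + (-0.083) z^2 = 0, i.e. a z^2 + b z + c = 0 with a = -0.083, b = 1.376, c = 1.
Discriminant D = b^2 - 4ac = (1.376)^2 - 4*(-0.083)*1 = 1.893376 - (-0.332) = 2.225376.
D >= 0, so the roots are real: z = (-b +/- sqrt(D)) / (2a) = (-1.376 +/- 1.491769) / (-0.166).
  z_1 = (-1.376 + 1.491769) / (-0.166) = -0.6974,   |z_1| = 0.6974.
  z_2 = (-1.376 - 1.491769) / (-0.166) = 17.2757,   |z_2| = 17.2757.
Moduli of all roots: 0.6974, 17.2757.
All moduli strictly greater than 1? No.
Verdict: Not invertible.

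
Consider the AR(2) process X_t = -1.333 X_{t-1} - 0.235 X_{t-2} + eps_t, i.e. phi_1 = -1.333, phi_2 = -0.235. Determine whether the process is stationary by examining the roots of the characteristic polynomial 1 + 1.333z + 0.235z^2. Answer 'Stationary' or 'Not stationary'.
\text{Not stationary}

The AR(p) characteristic polynomial is P(z) = 1 + 1.333z + 0.235z^2.
Stationarity requires all roots to lie outside the unit circle, i.e. |z| > 1 for every root.
Set 1 + (1.333) z + (0.235) z^2 = 0, i.e. a z^2 + b z + c = 0 with a = 0.235, b = 1.333, c = 1.
Discriminant D = b^2 - 4ac = (1.333)^2 - 4*(0.235)*1 = 1.776889 - (0.94) = 0.836889.
D >= 0, so the roots are real: z = (-b +/- sqrt(D)) / (2a) = (-1.333 +/- 0.914816) / (0.47).
  z_1 = (-1.333 + 0.914816) / (0.47) = -0.8898,   |z_1| = 0.8898.
  z_2 = (-1.333 - 0.914816) / (0.47) = -4.7826,   |z_2| = 4.7826.
Moduli of all roots: 0.8898, 4.7826.
All moduli strictly greater than 1? No.
Verdict: Not stationary.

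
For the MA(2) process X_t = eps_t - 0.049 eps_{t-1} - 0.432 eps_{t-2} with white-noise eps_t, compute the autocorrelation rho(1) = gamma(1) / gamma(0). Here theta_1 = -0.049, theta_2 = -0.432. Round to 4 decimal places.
\rho(1) = -0.0234

For an MA(q) process with theta_0 = 1, the autocovariance is
  gamma(k) = sigma^2 * sum_{i=0..q-k} theta_i * theta_{i+k},
and rho(k) = gamma(k) / gamma(0). Sigma^2 cancels.
  numerator   = (1)*(-0.049) + (-0.049)*(-0.432) = -0.027832.
  denominator = (1)^2 + (-0.049)^2 + (-0.432)^2 = 1.189025.
  rho(1) = -0.027832 / 1.189025 = -0.0234.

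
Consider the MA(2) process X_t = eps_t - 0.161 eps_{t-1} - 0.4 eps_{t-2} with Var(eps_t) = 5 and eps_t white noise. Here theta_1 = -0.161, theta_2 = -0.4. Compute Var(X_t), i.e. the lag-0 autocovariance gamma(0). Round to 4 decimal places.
\gamma(0) = 5.9296

For an MA(q) process X_t = eps_t + sum_i theta_i eps_{t-i} with
Var(eps_t) = sigma^2, the variance is
  gamma(0) = sigma^2 * (1 + sum_i theta_i^2).
  sum_i theta_i^2 = (-0.161)^2 + (-0.4)^2 = 0.025921 + 0.16 = 0.185921.
  gamma(0) = 5 * (1 + 0.185921) = 5 * 1.185921 = 5.929605, which rounds to 5.9296.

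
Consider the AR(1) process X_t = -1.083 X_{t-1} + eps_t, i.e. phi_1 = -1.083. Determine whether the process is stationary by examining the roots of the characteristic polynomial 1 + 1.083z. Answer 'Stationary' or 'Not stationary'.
\text{Not stationary}

The AR(p) characteristic polynomial is P(z) = 1 + 1.083z.
Stationarity requires all roots to lie outside the unit circle, i.e. |z| > 1 for every root.
This is linear in z: 1 + (1.083) z = 0  =>  z = -1/(1.083) = -0.923361,  |z| = 0.923361.
Moduli of all roots: 0.9234.
All moduli strictly greater than 1? No.
Verdict: Not stationary.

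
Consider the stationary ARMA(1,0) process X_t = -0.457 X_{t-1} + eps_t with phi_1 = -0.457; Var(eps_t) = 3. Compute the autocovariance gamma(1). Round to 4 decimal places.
\gamma(1) = -1.7329

Multiply the model equation by X_{t-k} and take expectations. With theta_0 = psi_0 = 1 and psi_j the MA(infinity) weights, this gives
  gamma(k) - sum_i phi_i gamma(k-i) = c_k,
  c_k = sigma^2 * sum_{j=k..q} theta_j psi_{j-k}   (c_k = 0 for k > q),
using gamma(-m) = gamma(m).
Pure AR (q = 0): c_0 = sigma^2 = 3, c_k = 0 for k >= 1.
Equations for k = 0 and k = 1 (AR order 1):
  gamma(0) = phi_1 gamma(1) + c_0
  gamma(1) = phi_1 gamma(0) + c_1
Substituting the second into the first: gamma(0) (1 - phi_1^2) = c_0 + phi_1 c_1, so
  gamma(0) = c_0 / (1 - phi_1^2) = 3 / (1 - (-0.457)^2) = 3 / 0.791151 = 3.791944.
  gamma(1) = phi_1 gamma(0) = (-0.457)(3.791944) = -1.732918.
Therefore gamma(1) = -1.7329 (to 4 decimal places).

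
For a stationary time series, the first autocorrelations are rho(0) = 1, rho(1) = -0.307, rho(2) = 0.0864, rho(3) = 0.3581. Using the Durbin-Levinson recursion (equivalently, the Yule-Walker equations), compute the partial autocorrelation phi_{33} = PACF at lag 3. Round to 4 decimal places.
\phi_{33} = 0.4220

The PACF at lag k is phi_{kk}, the last component of the solution
to the Yule-Walker system G_k phi = r_k where
  (G_k)_{ij} = rho(|i - j|), (r_k)_i = rho(i), i,j = 1..k.
Equivalently, Durbin-Levinson gives phi_{kk} iteratively:
  phi_{11} = rho(1)
  phi_{kk} = [rho(k) - sum_{j=1..k-1} phi_{k-1,j} rho(k-j)]
            / [1 - sum_{j=1..k-1} phi_{k-1,j} rho(j)],
  phi_{k,j} = phi_{k-1,j} - phi_{kk} phi_{k-1,k-j},  j = 1..k-1.
Step k = 1:
  phi_11 = rho(1) = -0.307.
Step k = 2:
  phi_22 = [rho(2) - phi_11 rho(1)] / [1 - phi_11 rho(1)] = [0.0864 - (-0.307)(-0.307)] / [1 - (-0.307)(-0.307)]
         = -0.007849 / 0.905751 = -0.008666.
  Update: phi_21 = phi_11 - phi_22 phi_11 = -0.307 - (-0.008666)(-0.307) = -0.30966.
Step k = 3:
  phi_33 = [rho(3) - phi_21 rho(2) - phi_22 rho(1)] / [1 - phi_21 rho(1) - phi_22 rho(2)]
    numerator   = 0.3581 - (-0.30966)(0.0864) - (-0.008666)(-0.307) = 0.38219428
    denominator = 1 - (-0.30966)(-0.307) - (-0.008666)(0.0864) = 0.90568298
  phi_33 = 0.38219428 / 0.90568298 = 0.422.
Therefore phi_{33} = 0.4220.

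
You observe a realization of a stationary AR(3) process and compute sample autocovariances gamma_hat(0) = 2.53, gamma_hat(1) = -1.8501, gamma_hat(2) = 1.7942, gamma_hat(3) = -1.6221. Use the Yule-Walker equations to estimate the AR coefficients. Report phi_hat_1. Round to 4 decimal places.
\hat\phi_{1} = -0.4170

The Yule-Walker equations for an AR(p) process read, in matrix form,
  Gamma_p phi = r_p,   with   (Gamma_p)_{ij} = gamma(|i - j|),
                       (r_p)_i = gamma(i),   i,j = 1..p.
Substitute the sample gammas (Toeplitz matrix and right-hand side of size 3):
  Gamma_p = [[2.53, -1.8501, 1.7942], [-1.8501, 2.53, -1.8501], [1.7942, -1.8501, 2.53]]
  r_p     = [-1.8501, 1.7942, -1.6221]
Written out (R1..R3):
  (R1) 2.53 phi_1 - 1.8501 phi_2 + 1.7942 phi_3 = -1.8501
  (R2) -1.8501 phi_1 + 2.53 phi_2 - 1.8501 phi_3 = 1.7942
  (R3) 1.7942 phi_1 - 1.8501 phi_2 + 2.53 phi_3 = -1.6221
Gaussian elimination:
  R2 <- R2 - (-1.8501/2.53) R1 = R2 - (-0.731265) R1:  1.177087 phi_2 - 0.538065 phi_3 = 0.441287
  R3 <- R3 - (1.7942/2.53) R1 = R3 - (0.70917) R1:  -0.538065 phi_2 + 1.257607 phi_3 = -0.310065
  R3 <- R3 - (-0.538065/1.177087) R2 = R3 - (-0.457115) R2:  1.01165 phi_3 = -0.108346
Back-substitution:
  phi_hat_3 = -0.108346 / 1.01165 = -0.107098
  phi_hat_2 = (0.441287 - (-0.538065)(-0.107098)) / 1.177087 = 0.325941
  phi_hat_1 = (-1.8501 - (-1.8501)(0.325941) - (1.7942)(-0.107098)) / 2.53 = -0.416965
So phi_hat = [-0.4170, 0.3259, -0.1071].
Therefore phi_hat_1 = -0.4170.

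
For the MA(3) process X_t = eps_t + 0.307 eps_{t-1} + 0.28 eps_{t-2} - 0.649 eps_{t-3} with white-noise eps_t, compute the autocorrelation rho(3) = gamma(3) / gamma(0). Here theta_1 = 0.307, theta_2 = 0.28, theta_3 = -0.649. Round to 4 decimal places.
\rho(3) = -0.4072

For an MA(q) process with theta_0 = 1, the autocovariance is
  gamma(k) = sigma^2 * sum_{i=0..q-k} theta_i * theta_{i+k},
and rho(k) = gamma(k) / gamma(0). Sigma^2 cancels.
  numerator   = (1)*(-0.649) = -0.649.
  denominator = (1)^2 + (0.307)^2 + (0.28)^2 + (-0.649)^2 = 1.59385.
  rho(3) = -0.649 / 1.59385 = -0.4072.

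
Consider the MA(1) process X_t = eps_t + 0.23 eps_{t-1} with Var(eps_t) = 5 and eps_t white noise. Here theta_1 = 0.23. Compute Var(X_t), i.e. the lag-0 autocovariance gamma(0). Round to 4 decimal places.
\gamma(0) = 5.2645

For an MA(q) process X_t = eps_t + sum_i theta_i eps_{t-i} with
Var(eps_t) = sigma^2, the variance is
  gamma(0) = sigma^2 * (1 + sum_i theta_i^2).
  sum_i theta_i^2 = (0.23)^2 = 0.0529.
  gamma(0) = 5 * (1 + 0.0529) = 5 * 1.0529 = 5.2645.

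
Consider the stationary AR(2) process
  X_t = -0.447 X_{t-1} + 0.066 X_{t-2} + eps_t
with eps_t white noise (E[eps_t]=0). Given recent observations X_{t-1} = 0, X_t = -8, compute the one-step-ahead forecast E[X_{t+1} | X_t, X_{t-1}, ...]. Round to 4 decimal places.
E[X_{t+1} \mid \mathcal F_t] = 3.5760

For an AR(p) model X_t = c + sum_i phi_i X_{t-i} + eps_t, the
one-step-ahead conditional mean is
  E[X_{t+1} | X_t, ...] = c + sum_i phi_i X_{t+1-i}.
Substitute known values:
  E[X_{t+1} | ...] = (-0.447) * (-8) + (0.066) * (0)
                   = 3.5760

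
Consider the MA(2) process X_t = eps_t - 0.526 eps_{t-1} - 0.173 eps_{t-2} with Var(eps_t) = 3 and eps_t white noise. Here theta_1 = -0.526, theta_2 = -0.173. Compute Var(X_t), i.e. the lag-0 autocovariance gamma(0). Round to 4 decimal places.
\gamma(0) = 3.9198

For an MA(q) process X_t = eps_t + sum_i theta_i eps_{t-i} with
Var(eps_t) = sigma^2, the variance is
  gamma(0) = sigma^2 * (1 + sum_i theta_i^2).
  sum_i theta_i^2 = (-0.526)^2 + (-0.173)^2 = 0.276676 + 0.029929 = 0.306605.
  gamma(0) = 3 * (1 + 0.306605) = 3 * 1.306605 = 3.919815, which rounds to 3.9198.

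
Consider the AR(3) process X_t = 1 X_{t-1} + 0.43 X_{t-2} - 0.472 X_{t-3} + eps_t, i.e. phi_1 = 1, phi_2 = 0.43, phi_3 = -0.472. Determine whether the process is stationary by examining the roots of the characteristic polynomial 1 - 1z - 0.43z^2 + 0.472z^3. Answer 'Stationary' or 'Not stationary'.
\text{Stationary}

The AR(p) characteristic polynomial is P(z) = 1 - 1z - 0.43z^2 + 0.472z^3.
Stationarity requires all roots to lie outside the unit circle, i.e. |z| > 1 for every root.
Degree 3: look for a simple real root z0 first, then factor out (1 - z/z0) and solve the remaining quadratic.
Testing z0 = 1.25: P(1.25) = 1 + (-1)(1.25) + (-0.43)(1.25)^2 + (0.472)(1.25)^3
  = 1 + (-1.25) + (-0.671875) + (0.921875) = 0.  So z_0 = 1.25 is a root, |z_0| = 1.25.
Divide out the factor (1 - 0.8 z) = (1 - z/z0) (since 1/z0 = 0.8):
  P(z) = (1 - 0.8 z)(1 + (-0.2) z + (-0.59) z^2)
  [check: z-coef -0.2 - (0.8) = -1; z^2-coef -0.59 - (0.8)(-0.2) = -0.43; z^3-coef -(0.8)(-0.59) = 0.472.]
Remaining roots from the quadratic factor 1 + (-0.2) z + (-0.59) z^2:
  Set 1 + (-0.2) z + (-0.59) z^2 = 0, i.e. a z^2 + b z + c = 0 with a = -0.59, b = -0.2, c = 1.
  Discriminant D = b^2 - 4ac = (-0.2)^2 - 4*(-0.59)*1 = 0.04 - (-2.36) = 2.4.
  D >= 0, so the roots are real: z = (-b +/- sqrt(D)) / (2a) = (0.2 +/- 1.549193) / (-1.18).
    z_1 = (0.2 + 1.549193) / (-1.18) = -1.4824,   |z_1| = 1.4824.
    z_2 = (0.2 - 1.549193) / (-1.18) = 1.1434,   |z_2| = 1.1434.
Moduli of all roots: 1.2500, 1.4824, 1.1434.
All moduli strictly greater than 1? Yes.
Verdict: Stationary.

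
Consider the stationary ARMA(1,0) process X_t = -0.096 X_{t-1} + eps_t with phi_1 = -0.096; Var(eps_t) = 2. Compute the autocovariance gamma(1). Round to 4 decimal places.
\gamma(1) = -0.1938

Multiply the model equation by X_{t-k} and take expectations. With theta_0 = psi_0 = 1 and psi_j the MA(infinity) weights, this gives
  gamma(k) - sum_i phi_i gamma(k-i) = c_k,
  c_k = sigma^2 * sum_{j=k..q} theta_j psi_{j-k}   (c_k = 0 for k > q),
using gamma(-m) = gamma(m).
Pure AR (q = 0): c_0 = sigma^2 = 2, c_k = 0 for k >= 1.
Equations for k = 0 and k = 1 (AR order 1):
  gamma(0) = phi_1 gamma(1) + c_0
  gamma(1) = phi_1 gamma(0) + c_1
Substituting the second into the first: gamma(0) (1 - phi_1^2) = c_0 + phi_1 c_1, so
  gamma(0) = c_0 / (1 - phi_1^2) = 2 / (1 - (-0.096)^2) = 2 / 0.990784 = 2.018603.
  gamma(1) = phi_1 gamma(0) = (-0.096)(2.018603) = -0.193786.
Therefore gamma(1) = -0.1938 (to 4 decimal places).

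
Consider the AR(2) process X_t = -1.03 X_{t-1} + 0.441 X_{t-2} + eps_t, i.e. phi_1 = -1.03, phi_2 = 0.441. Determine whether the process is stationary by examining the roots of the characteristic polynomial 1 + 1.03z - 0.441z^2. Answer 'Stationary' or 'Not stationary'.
\text{Not stationary}

The AR(p) characteristic polynomial is P(z) = 1 + 1.03z - 0.441z^2.
Stationarity requires all roots to lie outside the unit circle, i.e. |z| > 1 for every root.
Set 1 + (1.03) z + (-0.441) z^2 = 0, i.e. a z^2 + b z + c = 0 with a = -0.441, b = 1.03, c = 1.
Discriminant D = b^2 - 4ac = (1.03)^2 - 4*(-0.441)*1 = 1.0609 - (-1.764) = 2.8249.
D >= 0, so the roots are real: z = (-b +/- sqrt(D)) / (2a) = (-1.03 +/- 1.680744) / (-0.882).
  z_1 = (-1.03 + 1.680744) / (-0.882) = -0.7378,   |z_1| = 0.7378.
  z_2 = (-1.03 - 1.680744) / (-0.882) = 3.0734,   |z_2| = 3.0734.
Moduli of all roots: 0.7378, 3.0734.
All moduli strictly greater than 1? No.
Verdict: Not stationary.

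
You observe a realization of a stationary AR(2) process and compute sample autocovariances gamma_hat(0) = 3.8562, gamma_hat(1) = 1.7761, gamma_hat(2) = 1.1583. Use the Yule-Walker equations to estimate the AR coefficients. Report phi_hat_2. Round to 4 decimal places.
\hat\phi_{2} = 0.1120

The Yule-Walker equations for an AR(p) process read, in matrix form,
  Gamma_p phi = r_p,   with   (Gamma_p)_{ij} = gamma(|i - j|),
                       (r_p)_i = gamma(i),   i,j = 1..p.
Substitute the sample gammas (Toeplitz matrix and right-hand side of size 2):
  Gamma_p = [[3.8562, 1.7761], [1.7761, 3.8562]]
  r_p     = [1.7761, 1.1583]
Written out:
  3.8562 phi_1 + 1.7761 phi_2 = 1.7761
  1.7761 phi_1 + 3.8562 phi_2 = 1.1583
Solve by Cramer's rule:
  det = gamma(0)^2 - gamma(1)^2 = (3.8562)^2 - (1.7761)^2 = 14.87027844 - 3.15453121 = 11.71574723
  phi_hat_1 = [gamma(1) gamma(0) - gamma(1) gamma(2)] / det = [(1.7761)(3.8562) - (1.7761)(1.1583)] / 11.71574723 = 4.79174019 / 11.71574723 = 0.409
  phi_hat_2 = [gamma(0) gamma(2) - gamma(1)^2] / det = [(3.8562)(1.1583) - (1.7761)^2] / 11.71574723 = 1.31210525 / 11.71574723 = 0.112
So phi_hat = [0.4090, 0.1120].
Therefore phi_hat_2 = 0.1120.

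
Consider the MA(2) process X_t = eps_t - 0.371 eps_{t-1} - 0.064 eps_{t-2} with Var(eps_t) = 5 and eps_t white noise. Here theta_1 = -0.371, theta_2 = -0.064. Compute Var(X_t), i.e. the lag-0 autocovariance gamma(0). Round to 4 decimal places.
\gamma(0) = 5.7087

For an MA(q) process X_t = eps_t + sum_i theta_i eps_{t-i} with
Var(eps_t) = sigma^2, the variance is
  gamma(0) = sigma^2 * (1 + sum_i theta_i^2).
  sum_i theta_i^2 = (-0.371)^2 + (-0.064)^2 = 0.137641 + 0.004096 = 0.141737.
  gamma(0) = 5 * (1 + 0.141737) = 5 * 1.141737 = 5.708685, which rounds to 5.7087.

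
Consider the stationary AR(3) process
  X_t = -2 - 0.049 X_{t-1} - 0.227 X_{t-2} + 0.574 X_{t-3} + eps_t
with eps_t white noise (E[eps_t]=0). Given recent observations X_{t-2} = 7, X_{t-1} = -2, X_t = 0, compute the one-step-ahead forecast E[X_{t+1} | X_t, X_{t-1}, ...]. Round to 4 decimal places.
E[X_{t+1} \mid \mathcal F_t] = 2.4720

For an AR(p) model X_t = c + sum_i phi_i X_{t-i} + eps_t, the
one-step-ahead conditional mean is
  E[X_{t+1} | X_t, ...] = c + sum_i phi_i X_{t+1-i}.
Substitute known values:
  E[X_{t+1} | ...] = -2 + (-0.049) * (0) + (-0.227) * (-2) + (0.574) * (7)
                   = 2.4720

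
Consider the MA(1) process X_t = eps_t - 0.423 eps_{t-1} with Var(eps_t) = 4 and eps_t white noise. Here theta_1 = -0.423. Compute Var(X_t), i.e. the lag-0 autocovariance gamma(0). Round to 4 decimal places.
\gamma(0) = 4.7157

For an MA(q) process X_t = eps_t + sum_i theta_i eps_{t-i} with
Var(eps_t) = sigma^2, the variance is
  gamma(0) = sigma^2 * (1 + sum_i theta_i^2).
  sum_i theta_i^2 = (-0.423)^2 = 0.178929.
  gamma(0) = 4 * (1 + 0.178929) = 4 * 1.178929 = 4.715716, which rounds to 4.7157.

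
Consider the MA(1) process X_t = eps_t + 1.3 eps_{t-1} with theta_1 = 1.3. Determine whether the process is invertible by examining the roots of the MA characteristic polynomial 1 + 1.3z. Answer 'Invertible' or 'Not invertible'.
\text{Not invertible}

The MA(q) characteristic polynomial is P(z) = 1 + 1.3z.
Invertibility requires all roots to lie outside the unit circle, i.e. |z| > 1 for every root.
This is linear in z: 1 + (1.3) z = 0  =>  z = -1/(1.3) = -0.769231,  |z| = 0.769231.
Moduli of all roots: 0.7692.
All moduli strictly greater than 1? No.
Verdict: Not invertible.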